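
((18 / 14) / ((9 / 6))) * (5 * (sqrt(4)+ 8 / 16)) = 10.71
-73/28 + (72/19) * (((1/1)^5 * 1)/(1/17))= 32885/532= 61.81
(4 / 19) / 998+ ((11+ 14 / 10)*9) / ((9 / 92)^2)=4975325498 / 426645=11661.51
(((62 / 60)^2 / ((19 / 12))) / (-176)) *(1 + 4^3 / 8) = -2883 / 83600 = -0.03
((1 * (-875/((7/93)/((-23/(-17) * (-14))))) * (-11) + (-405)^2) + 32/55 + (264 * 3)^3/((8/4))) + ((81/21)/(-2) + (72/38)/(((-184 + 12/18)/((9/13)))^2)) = 246138464.71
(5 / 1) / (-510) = -1 / 102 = -0.01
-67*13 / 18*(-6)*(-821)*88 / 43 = -62928008 / 129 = -487814.02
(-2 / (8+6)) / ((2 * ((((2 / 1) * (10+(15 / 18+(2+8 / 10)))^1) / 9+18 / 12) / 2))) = -270 / 8561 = -0.03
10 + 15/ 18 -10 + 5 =35/ 6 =5.83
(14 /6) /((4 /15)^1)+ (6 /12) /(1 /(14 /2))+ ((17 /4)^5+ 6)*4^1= 1429137 /256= 5582.57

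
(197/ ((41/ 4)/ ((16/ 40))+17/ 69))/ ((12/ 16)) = 10.15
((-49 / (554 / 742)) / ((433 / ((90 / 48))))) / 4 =-272685 / 3838112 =-0.07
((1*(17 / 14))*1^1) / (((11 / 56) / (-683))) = -46444 / 11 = -4222.18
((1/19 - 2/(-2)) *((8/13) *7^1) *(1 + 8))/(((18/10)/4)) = 22400/247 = 90.69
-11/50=-0.22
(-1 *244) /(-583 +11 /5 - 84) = 305 /831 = 0.37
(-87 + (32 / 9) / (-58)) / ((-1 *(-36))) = -22723 / 9396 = -2.42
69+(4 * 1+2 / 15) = 1097 / 15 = 73.13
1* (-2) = -2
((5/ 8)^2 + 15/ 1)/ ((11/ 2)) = 2.80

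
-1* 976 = -976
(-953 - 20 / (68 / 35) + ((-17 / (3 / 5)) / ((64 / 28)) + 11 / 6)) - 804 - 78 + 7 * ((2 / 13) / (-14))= -6562581 / 3536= -1855.93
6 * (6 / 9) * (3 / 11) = 12 / 11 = 1.09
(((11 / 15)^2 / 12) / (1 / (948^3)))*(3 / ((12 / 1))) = 238630876 / 25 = 9545235.04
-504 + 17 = -487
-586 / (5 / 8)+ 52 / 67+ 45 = -298761 / 335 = -891.82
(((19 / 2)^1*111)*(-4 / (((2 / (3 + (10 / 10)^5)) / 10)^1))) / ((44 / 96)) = -2024640 / 11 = -184058.18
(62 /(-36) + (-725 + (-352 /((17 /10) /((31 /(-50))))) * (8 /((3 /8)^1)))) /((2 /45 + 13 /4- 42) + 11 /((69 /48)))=-141602858 /2185537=-64.79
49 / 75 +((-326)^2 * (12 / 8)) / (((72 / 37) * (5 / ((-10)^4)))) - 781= 4096034658 / 25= 163841386.32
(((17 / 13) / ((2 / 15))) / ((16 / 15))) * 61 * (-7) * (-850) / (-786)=-231380625 / 54496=-4245.83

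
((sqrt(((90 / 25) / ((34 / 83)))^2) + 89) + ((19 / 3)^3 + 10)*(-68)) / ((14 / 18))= -40981196 / 1785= -22958.65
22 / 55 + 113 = 567 / 5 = 113.40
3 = 3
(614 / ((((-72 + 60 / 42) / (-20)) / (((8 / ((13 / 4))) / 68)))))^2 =118225945600 / 2979740569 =39.68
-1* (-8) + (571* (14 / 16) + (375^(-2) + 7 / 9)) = 571953133 / 1125000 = 508.40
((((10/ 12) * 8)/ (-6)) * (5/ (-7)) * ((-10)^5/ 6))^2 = 6250000000000/ 35721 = 174967106.18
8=8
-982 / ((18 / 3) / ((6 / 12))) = -491 / 6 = -81.83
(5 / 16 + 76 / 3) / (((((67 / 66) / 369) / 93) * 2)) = 464686497 / 1072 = 433476.21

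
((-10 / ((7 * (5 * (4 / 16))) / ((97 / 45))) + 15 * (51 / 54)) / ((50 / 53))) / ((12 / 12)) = 390769 / 31500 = 12.41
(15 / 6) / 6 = 5 / 12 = 0.42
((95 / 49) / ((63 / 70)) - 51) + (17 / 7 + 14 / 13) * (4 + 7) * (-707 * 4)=-625457509 / 5733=-109097.77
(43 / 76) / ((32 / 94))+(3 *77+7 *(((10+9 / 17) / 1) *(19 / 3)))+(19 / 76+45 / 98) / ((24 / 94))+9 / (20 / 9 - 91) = 33427315639 / 47607616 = 702.14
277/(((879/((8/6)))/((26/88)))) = 3601/29007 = 0.12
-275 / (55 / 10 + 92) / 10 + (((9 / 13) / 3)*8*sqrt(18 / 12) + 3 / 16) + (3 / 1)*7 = 12*sqrt(6) / 13 + 13045 / 624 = 23.17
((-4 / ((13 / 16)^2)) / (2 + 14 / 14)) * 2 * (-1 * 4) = 8192 / 507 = 16.16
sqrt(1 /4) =1 /2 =0.50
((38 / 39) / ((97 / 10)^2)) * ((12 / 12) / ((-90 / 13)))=-380 / 254043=-0.00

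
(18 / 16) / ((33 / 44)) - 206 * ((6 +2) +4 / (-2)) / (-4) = 621 / 2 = 310.50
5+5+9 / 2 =29 / 2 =14.50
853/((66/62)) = 26443/33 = 801.30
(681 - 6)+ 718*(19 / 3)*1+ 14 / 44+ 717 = 392017 / 66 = 5939.65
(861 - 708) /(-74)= -153 /74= -2.07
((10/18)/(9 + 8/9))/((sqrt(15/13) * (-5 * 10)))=-sqrt(195)/13350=-0.00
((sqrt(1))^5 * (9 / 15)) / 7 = 3 / 35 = 0.09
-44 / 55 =-0.80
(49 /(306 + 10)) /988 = 49 /312208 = 0.00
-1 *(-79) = 79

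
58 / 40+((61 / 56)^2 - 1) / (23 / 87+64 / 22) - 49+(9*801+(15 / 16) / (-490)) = 341032102947 / 47620160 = 7161.51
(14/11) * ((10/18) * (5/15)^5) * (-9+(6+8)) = 350/24057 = 0.01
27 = 27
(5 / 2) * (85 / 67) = 425 / 134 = 3.17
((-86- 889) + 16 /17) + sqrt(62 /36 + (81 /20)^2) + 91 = -15012 /17 + sqrt(65249) /60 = -878.80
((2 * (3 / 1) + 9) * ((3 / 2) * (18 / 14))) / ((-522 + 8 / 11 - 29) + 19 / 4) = -330 / 6223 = -0.05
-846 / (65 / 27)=-22842 / 65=-351.42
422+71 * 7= 919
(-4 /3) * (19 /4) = -19 /3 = -6.33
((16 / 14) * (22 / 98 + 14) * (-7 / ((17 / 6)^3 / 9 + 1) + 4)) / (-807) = -0.04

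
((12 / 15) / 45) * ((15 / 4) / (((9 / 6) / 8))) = 16 / 45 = 0.36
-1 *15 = -15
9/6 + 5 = 13/2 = 6.50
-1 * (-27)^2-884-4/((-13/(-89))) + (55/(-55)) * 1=-21338/13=-1641.38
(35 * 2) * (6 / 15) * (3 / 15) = 28 / 5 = 5.60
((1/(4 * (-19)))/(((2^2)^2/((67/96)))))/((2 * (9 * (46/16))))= -67/6041088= -0.00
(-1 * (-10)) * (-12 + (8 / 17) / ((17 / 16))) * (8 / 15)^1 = -53440 / 867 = -61.64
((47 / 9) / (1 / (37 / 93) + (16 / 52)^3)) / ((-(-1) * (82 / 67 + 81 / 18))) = 39381394 / 109751859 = 0.36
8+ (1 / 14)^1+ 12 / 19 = 2315 / 266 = 8.70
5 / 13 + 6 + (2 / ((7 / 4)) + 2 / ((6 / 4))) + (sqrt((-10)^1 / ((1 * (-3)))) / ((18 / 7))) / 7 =sqrt(30) / 54 + 2419 / 273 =8.96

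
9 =9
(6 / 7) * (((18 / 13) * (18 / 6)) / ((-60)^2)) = 9 / 9100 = 0.00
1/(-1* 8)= -1/8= -0.12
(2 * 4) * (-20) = -160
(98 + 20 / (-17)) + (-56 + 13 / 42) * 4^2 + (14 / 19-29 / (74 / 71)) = -412250773 / 501942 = -821.31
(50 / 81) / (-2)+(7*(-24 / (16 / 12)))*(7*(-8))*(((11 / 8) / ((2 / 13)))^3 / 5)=104455566247 / 103680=1007480.38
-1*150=-150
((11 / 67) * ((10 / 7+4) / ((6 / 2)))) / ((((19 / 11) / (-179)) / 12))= -173272 / 469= -369.45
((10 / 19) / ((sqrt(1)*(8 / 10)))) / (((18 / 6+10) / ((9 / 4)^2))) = 2025 / 7904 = 0.26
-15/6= -5/2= -2.50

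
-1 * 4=-4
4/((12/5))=5/3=1.67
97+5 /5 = 98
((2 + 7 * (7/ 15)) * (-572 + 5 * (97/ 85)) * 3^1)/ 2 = -760533/ 170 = -4473.72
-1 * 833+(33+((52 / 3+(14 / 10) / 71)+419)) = -387284 / 1065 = -363.65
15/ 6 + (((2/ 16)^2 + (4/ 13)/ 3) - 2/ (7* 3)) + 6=148913/ 17472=8.52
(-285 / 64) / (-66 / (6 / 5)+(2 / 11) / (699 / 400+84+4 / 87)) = 1871979351 / 23119696192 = 0.08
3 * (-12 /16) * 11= -99 /4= -24.75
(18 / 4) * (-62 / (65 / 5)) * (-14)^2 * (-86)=4702824 / 13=361755.69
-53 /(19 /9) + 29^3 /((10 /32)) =7411871 /95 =78019.69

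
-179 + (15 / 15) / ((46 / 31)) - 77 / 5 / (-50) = -511802 / 2875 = -178.02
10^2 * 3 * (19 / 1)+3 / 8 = 45603 / 8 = 5700.38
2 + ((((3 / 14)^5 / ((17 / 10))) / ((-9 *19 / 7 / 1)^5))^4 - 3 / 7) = 7891606370912004427862580436462127225158439191 / 5021931326944002817730733005021353688737185792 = 1.57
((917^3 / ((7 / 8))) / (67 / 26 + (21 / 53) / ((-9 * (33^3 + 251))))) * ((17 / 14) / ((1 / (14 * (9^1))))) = 10085476994614266336 / 192755291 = 52322698600.34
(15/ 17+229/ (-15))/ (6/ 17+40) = -262/ 735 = -0.36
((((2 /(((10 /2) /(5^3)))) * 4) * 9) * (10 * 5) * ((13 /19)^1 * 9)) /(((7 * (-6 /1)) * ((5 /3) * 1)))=-1053000 /133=-7917.29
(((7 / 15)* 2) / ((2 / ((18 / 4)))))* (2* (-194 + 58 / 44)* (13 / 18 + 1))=-306621 / 220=-1393.73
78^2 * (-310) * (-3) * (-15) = -84871800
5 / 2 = 2.50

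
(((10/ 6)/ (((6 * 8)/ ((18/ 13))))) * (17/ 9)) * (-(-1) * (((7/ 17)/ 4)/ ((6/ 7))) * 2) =245/ 11232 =0.02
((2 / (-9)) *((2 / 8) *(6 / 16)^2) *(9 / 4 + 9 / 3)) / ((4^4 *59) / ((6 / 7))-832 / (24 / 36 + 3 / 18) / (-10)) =-1575 / 680493056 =-0.00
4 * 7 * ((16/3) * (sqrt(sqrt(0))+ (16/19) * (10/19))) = 71680/1083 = 66.19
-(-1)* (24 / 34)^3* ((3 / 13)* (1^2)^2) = 0.08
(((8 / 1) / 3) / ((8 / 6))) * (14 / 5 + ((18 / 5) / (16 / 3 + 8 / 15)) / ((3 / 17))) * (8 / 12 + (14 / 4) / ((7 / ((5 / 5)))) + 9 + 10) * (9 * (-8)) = -91146 / 5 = -18229.20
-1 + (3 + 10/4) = 9/2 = 4.50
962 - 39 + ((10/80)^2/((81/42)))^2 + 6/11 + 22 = 7764305435/8211456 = 945.55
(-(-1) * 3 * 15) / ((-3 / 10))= -150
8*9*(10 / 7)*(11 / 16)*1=495 / 7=70.71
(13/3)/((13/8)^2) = 64/39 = 1.64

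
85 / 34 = 5 / 2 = 2.50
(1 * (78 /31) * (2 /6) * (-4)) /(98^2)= -26 /74431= -0.00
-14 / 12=-1.17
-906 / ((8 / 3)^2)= -4077 / 32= -127.41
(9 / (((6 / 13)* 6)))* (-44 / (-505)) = 143 / 505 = 0.28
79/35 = 2.26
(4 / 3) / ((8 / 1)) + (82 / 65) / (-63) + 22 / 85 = 56453 / 139230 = 0.41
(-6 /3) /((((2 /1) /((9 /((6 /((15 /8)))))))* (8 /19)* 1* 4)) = -855 /512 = -1.67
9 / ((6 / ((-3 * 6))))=-27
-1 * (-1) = 1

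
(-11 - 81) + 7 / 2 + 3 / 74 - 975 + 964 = -3680 / 37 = -99.46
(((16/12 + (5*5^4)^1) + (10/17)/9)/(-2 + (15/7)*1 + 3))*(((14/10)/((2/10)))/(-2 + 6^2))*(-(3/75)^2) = -23438611/71527500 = -0.33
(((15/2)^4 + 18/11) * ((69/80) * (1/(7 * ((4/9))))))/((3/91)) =1499325633/56320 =26621.55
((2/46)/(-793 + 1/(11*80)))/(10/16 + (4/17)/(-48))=-10880/123052277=-0.00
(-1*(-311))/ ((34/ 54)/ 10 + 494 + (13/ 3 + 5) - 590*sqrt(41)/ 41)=13376421000*sqrt(41)/ 732034176449 + 467930970090/ 732034176449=0.76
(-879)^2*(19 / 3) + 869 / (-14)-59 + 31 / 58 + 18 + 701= 993480267 / 203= 4893991.46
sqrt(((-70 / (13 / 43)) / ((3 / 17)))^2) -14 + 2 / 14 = 354407 / 273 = 1298.19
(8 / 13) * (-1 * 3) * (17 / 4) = -102 / 13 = -7.85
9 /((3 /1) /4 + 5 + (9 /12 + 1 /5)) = 90 /67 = 1.34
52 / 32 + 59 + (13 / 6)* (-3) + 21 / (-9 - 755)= 82661 / 1528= 54.10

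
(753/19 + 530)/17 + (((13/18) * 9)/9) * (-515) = -338.44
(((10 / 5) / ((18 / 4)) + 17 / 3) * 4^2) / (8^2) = 55 / 36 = 1.53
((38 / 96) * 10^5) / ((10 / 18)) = 71250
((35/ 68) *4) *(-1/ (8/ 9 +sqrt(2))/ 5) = 36/ 119 - 81 *sqrt(2)/ 238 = -0.18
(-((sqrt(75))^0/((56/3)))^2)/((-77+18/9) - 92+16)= 9/473536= 0.00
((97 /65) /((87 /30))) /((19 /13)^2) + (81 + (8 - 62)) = 285185 /10469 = 27.24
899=899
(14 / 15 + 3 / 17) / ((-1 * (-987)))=283 / 251685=0.00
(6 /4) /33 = 1 /22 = 0.05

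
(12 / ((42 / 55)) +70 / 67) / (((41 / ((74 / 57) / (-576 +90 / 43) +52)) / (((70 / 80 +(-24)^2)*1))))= 110548352754125 / 9016131978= 12261.17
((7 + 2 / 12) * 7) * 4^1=602 / 3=200.67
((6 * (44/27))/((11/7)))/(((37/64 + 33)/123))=20992/921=22.79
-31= -31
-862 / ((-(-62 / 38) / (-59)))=966302 / 31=31171.03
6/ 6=1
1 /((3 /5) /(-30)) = -50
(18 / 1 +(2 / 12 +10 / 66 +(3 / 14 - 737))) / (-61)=55322 / 4697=11.78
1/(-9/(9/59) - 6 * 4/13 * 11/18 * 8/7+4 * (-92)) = -273/116923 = -0.00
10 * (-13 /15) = -26 /3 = -8.67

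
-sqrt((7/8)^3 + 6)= -sqrt(6830)/32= -2.58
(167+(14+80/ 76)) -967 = -14914/ 19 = -784.95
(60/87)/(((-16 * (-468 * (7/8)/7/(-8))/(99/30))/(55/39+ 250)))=-215710/44109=-4.89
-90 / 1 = -90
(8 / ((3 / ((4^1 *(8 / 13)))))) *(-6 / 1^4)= -512 / 13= -39.38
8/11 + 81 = 899/11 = 81.73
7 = 7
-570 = -570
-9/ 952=-0.01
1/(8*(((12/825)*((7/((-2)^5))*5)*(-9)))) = 55/63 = 0.87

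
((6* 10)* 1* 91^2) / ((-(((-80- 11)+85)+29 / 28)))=13912080 / 139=100086.91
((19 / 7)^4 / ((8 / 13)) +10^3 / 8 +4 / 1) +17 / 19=79594631 / 364952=218.10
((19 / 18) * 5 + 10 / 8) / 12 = 235 / 432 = 0.54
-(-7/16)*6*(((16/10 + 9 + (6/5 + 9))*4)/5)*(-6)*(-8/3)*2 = 1397.76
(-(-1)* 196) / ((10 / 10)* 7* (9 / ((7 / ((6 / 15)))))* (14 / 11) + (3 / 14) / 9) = 452760 / 10639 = 42.56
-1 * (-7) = 7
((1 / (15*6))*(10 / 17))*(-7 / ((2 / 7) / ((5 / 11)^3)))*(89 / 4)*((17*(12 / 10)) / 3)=-2.28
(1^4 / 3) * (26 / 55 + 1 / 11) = 31 / 165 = 0.19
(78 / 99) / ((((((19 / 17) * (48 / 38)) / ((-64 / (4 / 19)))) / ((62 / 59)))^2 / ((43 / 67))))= 1793453903072 / 69268419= 25891.36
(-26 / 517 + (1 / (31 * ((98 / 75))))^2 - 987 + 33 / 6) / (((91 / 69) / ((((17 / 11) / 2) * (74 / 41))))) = -203272254715983681 / 195832160992468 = -1037.99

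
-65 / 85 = -13 / 17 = -0.76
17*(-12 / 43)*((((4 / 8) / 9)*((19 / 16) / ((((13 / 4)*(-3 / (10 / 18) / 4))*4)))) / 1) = 1615 / 90558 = 0.02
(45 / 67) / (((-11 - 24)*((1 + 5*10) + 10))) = -9 / 28609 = -0.00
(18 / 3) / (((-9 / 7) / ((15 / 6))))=-35 / 3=-11.67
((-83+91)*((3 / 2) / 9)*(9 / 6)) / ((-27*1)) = -2 / 27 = -0.07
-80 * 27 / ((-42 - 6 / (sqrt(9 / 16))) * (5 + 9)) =108 / 35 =3.09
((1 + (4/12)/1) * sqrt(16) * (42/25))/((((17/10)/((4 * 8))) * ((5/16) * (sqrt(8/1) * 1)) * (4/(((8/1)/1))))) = 114688 * sqrt(2)/425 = 381.63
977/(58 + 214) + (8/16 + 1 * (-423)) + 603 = 50073/272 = 184.09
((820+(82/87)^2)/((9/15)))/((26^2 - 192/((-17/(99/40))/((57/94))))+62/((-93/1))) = 62055373700/31400064621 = 1.98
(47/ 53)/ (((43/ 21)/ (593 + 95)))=15792/ 53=297.96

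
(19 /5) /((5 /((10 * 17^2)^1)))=10982 /5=2196.40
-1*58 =-58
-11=-11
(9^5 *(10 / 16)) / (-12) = -3075.47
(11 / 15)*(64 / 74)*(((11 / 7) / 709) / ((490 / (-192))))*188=-23293952 / 224947975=-0.10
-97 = -97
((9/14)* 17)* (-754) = -57681/7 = -8240.14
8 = 8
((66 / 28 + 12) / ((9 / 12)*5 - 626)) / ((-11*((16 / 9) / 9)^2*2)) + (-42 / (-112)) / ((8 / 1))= 3618597 / 49063168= 0.07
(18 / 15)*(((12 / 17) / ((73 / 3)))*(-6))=-1296 / 6205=-0.21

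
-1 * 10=-10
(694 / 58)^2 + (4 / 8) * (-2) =119568 / 841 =142.17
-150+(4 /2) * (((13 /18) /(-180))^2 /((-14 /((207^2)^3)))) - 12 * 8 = -2026466039721 /11200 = -180934467.83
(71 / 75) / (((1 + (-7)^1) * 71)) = -1 / 450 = -0.00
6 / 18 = 1 / 3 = 0.33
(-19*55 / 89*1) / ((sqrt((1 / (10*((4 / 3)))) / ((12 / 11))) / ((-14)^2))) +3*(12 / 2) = 18 - 74480*sqrt(110) / 89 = -8759.00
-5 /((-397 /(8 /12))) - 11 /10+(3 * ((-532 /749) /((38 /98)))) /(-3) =943253 /1274370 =0.74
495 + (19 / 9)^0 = 496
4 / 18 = 0.22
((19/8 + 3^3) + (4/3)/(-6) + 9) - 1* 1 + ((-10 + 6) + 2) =2531/72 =35.15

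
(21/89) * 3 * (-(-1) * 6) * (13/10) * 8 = 19656/445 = 44.17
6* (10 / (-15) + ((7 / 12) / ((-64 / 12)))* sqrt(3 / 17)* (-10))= -4 + 105* sqrt(51) / 272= -1.24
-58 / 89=-0.65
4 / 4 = 1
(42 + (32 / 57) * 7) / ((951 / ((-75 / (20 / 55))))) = -359975 / 36138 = -9.96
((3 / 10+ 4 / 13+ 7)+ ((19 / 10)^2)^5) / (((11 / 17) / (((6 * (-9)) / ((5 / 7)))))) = -259266163522089969 / 3575000000000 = -72522.00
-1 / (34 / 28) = -14 / 17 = -0.82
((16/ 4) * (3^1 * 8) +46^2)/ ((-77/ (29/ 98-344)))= 5321914/ 539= 9873.68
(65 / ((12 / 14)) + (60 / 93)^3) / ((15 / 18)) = 2720581 / 29791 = 91.32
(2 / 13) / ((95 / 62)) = 124 / 1235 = 0.10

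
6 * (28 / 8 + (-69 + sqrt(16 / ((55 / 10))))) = -393 + 24 * sqrt(22) / 11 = -382.77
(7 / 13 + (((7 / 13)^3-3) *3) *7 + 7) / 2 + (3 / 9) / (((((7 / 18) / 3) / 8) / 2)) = 231475 / 15379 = 15.05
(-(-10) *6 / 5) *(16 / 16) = 12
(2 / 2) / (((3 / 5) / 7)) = 11.67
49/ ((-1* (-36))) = 49/ 36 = 1.36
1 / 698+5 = 3491 / 698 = 5.00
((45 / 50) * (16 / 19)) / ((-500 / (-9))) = 162 / 11875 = 0.01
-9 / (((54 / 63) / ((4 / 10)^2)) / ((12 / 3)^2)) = -26.88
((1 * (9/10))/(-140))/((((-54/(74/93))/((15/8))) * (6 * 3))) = 37/3749760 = 0.00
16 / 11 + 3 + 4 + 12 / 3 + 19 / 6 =15.62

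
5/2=2.50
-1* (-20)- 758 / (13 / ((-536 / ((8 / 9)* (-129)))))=-141178 / 559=-252.55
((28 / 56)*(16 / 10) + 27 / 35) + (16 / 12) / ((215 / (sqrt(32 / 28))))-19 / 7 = -1.14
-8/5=-1.60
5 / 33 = 0.15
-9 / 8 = -1.12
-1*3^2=-9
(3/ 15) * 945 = 189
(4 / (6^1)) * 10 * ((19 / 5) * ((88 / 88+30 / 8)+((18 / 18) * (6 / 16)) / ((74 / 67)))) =57247 / 444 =128.93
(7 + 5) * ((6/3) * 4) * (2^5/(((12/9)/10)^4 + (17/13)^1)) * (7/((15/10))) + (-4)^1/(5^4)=5896796556668/538020625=10960.17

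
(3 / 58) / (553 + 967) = 3 / 88160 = 0.00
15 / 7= 2.14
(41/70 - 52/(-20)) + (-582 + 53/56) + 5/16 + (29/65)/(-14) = -840967/1456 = -577.59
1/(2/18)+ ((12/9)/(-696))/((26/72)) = 3391/377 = 8.99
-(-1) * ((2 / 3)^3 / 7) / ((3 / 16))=128 / 567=0.23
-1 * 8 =-8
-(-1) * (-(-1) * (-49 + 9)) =-40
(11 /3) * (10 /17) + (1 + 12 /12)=212 /51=4.16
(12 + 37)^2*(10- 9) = 2401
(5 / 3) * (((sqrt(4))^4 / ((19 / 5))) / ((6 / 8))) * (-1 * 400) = -640000 / 171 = -3742.69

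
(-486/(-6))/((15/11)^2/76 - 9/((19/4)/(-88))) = 82764/170393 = 0.49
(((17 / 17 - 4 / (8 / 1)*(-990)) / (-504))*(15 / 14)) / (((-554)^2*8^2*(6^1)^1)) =-155 / 17324794368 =-0.00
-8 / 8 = -1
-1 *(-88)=88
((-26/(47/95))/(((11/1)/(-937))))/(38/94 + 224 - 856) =-462878/65307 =-7.09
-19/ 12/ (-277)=19/ 3324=0.01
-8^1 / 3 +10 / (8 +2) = -5 / 3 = -1.67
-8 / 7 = -1.14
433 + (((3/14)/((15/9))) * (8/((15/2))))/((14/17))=530629/1225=433.17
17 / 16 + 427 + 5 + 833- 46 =19521 / 16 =1220.06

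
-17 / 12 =-1.42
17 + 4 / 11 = 191 / 11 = 17.36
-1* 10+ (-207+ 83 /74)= -15975 /74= -215.88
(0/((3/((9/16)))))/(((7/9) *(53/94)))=0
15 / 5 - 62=-59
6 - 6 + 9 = 9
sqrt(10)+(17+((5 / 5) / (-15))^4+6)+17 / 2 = sqrt(10)+3189377 / 101250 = 34.66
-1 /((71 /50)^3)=-125000 /357911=-0.35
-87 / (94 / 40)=-1740 / 47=-37.02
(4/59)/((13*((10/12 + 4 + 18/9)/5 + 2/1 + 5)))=120/192517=0.00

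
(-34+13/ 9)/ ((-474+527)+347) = -293/ 3600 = -0.08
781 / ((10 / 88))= 34364 / 5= 6872.80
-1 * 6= -6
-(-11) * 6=66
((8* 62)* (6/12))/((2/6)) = 744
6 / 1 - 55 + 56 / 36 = -427 / 9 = -47.44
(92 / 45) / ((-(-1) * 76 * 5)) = 23 / 4275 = 0.01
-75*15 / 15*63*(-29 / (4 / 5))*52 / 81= 329875 / 3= 109958.33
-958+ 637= -321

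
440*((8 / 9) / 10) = 352 / 9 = 39.11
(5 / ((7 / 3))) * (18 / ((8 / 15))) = 72.32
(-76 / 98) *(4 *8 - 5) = -1026 / 49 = -20.94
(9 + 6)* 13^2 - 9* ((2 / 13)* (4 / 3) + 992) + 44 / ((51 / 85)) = -246539 / 39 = -6321.51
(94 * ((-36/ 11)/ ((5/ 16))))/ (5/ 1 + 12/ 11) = -54144/ 335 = -161.62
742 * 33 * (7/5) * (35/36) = 199969/6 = 33328.17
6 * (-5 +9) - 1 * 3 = 21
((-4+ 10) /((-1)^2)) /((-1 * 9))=-2 /3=-0.67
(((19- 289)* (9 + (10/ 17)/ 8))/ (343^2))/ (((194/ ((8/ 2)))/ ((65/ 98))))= -5414175/ 19012313698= -0.00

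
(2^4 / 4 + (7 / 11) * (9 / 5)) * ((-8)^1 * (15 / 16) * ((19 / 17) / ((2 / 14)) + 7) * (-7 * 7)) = 5241726 / 187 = 28030.62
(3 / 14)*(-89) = -267 / 14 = -19.07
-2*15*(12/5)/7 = -72/7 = -10.29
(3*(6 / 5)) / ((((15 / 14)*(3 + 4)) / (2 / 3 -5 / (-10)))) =14 / 25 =0.56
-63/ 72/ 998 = -7/ 7984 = -0.00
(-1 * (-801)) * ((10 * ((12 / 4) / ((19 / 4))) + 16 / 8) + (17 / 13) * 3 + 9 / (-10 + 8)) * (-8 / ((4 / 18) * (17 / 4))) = -220480056 / 4199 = -52507.75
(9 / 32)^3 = 729 / 32768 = 0.02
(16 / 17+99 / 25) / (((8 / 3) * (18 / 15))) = 2083 / 1360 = 1.53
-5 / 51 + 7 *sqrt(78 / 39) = -5 / 51 + 7 *sqrt(2) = 9.80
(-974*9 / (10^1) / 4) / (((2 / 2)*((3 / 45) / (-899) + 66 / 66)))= -11820951 / 53936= -219.17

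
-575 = -575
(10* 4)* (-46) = -1840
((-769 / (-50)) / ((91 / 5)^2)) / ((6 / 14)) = 769 / 7098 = 0.11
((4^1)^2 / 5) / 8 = 2 / 5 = 0.40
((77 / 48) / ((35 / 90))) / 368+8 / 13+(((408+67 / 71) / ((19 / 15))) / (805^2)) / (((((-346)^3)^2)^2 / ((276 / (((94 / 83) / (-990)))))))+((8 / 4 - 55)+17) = -24182831547731155678542178685487187573271 / 683644414910771732634146319279350899712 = -35.37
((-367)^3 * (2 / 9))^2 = 9773640867699076 / 81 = 120662232934556.49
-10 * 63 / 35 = -18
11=11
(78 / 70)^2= 1.24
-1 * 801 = -801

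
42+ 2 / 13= 42.15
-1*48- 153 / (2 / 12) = -966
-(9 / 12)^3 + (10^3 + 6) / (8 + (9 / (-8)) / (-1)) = 513101 / 4672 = 109.82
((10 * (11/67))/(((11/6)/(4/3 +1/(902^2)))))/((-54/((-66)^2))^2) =7875693980/1013643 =7769.69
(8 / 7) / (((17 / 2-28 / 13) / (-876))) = -157.76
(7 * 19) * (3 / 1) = 399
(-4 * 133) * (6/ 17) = -3192/ 17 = -187.76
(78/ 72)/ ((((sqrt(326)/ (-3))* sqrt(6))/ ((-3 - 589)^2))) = -569504* sqrt(489)/ 489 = -25753.86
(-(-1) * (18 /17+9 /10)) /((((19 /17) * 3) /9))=999 /190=5.26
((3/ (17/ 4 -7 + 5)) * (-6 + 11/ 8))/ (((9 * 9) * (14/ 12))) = -37/ 567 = -0.07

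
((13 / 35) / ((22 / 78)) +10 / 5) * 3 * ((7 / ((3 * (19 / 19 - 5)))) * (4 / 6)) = -1277 / 330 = -3.87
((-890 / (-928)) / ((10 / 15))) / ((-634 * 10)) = -267 / 1176704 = -0.00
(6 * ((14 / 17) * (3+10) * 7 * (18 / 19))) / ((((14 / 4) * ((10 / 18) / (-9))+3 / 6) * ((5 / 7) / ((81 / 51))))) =2106395928 / 631465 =3335.73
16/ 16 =1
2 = 2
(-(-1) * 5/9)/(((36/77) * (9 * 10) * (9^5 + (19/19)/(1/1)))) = 77/344379600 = 0.00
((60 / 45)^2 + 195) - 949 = -6770 / 9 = -752.22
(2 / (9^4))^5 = 0.00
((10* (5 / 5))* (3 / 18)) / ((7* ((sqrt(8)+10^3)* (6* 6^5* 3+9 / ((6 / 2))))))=625 / 367420935609 - 5* sqrt(2) / 1469683742436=0.00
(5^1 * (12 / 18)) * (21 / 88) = 35 / 44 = 0.80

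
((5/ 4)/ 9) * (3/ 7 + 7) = 65/ 63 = 1.03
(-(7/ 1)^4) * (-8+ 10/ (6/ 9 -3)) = 29498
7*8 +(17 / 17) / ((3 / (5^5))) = 3293 / 3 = 1097.67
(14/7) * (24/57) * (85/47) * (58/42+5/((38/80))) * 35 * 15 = 161534000/16967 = 9520.48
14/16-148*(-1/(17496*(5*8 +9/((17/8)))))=2878721/3289248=0.88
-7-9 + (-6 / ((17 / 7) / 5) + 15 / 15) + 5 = -380 / 17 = -22.35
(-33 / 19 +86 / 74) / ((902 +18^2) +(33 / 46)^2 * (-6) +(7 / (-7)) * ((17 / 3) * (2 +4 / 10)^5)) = -1335725000 / 1793649905723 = -0.00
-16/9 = -1.78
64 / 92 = 16 / 23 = 0.70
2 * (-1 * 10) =-20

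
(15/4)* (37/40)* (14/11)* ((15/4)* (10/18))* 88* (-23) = -148925/8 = -18615.62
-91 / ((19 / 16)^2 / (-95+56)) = 908544 / 361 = 2516.74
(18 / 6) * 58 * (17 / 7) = 2958 / 7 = 422.57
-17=-17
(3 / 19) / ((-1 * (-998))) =3 / 18962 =0.00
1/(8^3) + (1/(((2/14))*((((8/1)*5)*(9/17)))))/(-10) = -3583/115200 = -0.03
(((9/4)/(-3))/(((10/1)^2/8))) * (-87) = 261/50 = 5.22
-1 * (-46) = 46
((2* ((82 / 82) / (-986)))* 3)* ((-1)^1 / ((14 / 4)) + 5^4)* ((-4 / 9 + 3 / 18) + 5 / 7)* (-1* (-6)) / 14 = -240515 / 338198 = -0.71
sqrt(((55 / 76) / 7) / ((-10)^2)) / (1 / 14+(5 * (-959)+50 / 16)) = -2 * sqrt(7315) / 25492395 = -0.00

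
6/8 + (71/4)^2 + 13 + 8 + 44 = 6093/16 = 380.81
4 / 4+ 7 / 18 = 25 / 18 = 1.39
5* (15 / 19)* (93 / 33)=2325 / 209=11.12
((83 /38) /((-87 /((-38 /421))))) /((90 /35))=581 /659286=0.00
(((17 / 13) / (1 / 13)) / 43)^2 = 0.16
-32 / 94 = -16 / 47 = -0.34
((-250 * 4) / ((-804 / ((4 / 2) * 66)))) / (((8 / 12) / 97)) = 1600500 / 67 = 23888.06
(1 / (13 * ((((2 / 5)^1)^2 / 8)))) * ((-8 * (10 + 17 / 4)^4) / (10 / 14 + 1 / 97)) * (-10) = 298646861625 / 17056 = 17509783.16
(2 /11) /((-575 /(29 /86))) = -29 /271975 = -0.00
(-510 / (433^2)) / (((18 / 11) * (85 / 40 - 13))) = 7480 / 48934629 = 0.00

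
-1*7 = -7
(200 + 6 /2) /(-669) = -203 /669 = -0.30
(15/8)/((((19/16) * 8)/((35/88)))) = 525/6688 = 0.08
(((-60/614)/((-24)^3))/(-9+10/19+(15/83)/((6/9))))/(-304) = 415/146394261504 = 0.00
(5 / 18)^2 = 0.08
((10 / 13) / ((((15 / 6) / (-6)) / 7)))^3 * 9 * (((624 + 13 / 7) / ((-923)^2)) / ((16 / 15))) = -1926076320 / 143976001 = -13.38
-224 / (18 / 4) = -448 / 9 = -49.78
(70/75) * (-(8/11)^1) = -112/165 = -0.68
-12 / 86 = -6 / 43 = -0.14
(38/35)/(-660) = -19/11550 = -0.00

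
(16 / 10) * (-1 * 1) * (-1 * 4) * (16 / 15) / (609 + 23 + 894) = 256 / 57225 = 0.00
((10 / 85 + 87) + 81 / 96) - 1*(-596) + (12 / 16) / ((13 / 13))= 684.71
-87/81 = -29/27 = -1.07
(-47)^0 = 1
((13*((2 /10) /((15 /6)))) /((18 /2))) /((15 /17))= 0.13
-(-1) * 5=5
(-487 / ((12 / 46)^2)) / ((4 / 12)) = -21468.58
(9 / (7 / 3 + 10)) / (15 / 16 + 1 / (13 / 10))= 0.43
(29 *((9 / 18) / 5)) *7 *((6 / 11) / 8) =609 / 440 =1.38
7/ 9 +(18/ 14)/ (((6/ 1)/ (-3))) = 17/ 126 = 0.13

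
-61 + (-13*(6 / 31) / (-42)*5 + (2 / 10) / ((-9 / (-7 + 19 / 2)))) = -237313 / 3906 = -60.76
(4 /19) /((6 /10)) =0.35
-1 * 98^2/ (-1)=9604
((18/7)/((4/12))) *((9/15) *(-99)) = -16038/35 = -458.23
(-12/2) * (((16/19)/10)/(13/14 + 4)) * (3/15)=-224/10925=-0.02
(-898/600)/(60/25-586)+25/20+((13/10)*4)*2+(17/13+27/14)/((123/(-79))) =6253954181/653223480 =9.57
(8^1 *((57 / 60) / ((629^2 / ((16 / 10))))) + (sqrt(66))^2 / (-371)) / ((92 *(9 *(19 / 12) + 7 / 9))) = -5874253794 / 45660462931825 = -0.00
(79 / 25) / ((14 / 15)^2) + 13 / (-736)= 130187 / 36064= 3.61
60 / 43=1.40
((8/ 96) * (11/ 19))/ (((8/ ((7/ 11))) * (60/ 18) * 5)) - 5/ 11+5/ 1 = 1520077/ 334400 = 4.55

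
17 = 17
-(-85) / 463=85 / 463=0.18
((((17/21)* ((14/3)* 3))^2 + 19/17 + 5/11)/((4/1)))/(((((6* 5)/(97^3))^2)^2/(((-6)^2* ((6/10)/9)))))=75912598874149876174280140769/1136025000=66823000263330363481.68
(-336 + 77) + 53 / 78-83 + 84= -257.32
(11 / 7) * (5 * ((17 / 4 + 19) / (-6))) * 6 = -5115 / 28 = -182.68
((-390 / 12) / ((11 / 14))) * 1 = -455 / 11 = -41.36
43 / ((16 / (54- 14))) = 215 / 2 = 107.50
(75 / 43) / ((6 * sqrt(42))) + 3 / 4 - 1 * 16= -61 / 4 + 25 * sqrt(42) / 3612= -15.21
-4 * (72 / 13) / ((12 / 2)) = -48 / 13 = -3.69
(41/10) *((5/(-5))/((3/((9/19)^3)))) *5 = -9963/13718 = -0.73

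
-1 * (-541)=541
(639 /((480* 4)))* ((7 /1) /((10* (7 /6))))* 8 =639 /400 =1.60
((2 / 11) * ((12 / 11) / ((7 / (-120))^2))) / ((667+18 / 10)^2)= 33750 / 258984649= 0.00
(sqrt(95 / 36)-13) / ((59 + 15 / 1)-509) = 13 / 435-sqrt(95) / 2610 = 0.03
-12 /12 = -1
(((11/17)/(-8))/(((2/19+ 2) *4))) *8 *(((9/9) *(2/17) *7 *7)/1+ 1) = -4807/9248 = -0.52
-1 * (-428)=428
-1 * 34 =-34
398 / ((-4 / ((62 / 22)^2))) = -191239 / 242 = -790.24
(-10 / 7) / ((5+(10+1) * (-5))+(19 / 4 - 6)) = 8 / 287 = 0.03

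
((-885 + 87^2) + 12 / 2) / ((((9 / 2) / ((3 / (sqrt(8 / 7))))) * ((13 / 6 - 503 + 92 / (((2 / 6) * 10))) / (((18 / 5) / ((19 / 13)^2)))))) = -20350980 * sqrt(14) / 5125117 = -14.86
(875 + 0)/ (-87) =-875/ 87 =-10.06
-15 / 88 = -0.17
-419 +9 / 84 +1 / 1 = -11701 / 28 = -417.89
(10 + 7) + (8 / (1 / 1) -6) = 19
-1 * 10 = -10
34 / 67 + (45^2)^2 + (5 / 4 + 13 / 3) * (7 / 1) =3296934331 / 804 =4100664.59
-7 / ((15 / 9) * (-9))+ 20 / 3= 7.13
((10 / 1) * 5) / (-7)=-50 / 7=-7.14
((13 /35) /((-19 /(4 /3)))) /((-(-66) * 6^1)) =-13 /197505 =-0.00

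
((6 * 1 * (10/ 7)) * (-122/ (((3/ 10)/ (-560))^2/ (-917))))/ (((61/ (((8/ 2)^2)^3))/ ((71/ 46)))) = 23894373171200000/ 69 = 346295263350724.64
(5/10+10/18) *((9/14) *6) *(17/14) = 4.94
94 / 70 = 47 / 35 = 1.34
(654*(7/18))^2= 64685.44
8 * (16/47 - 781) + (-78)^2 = -7580/47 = -161.28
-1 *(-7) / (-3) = -7 / 3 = -2.33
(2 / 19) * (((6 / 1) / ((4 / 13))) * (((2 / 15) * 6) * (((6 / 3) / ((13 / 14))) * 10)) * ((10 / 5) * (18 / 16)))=1512 / 19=79.58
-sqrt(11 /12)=-sqrt(33) /6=-0.96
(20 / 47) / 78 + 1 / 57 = 267 / 11609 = 0.02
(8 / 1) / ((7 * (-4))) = -2 / 7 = -0.29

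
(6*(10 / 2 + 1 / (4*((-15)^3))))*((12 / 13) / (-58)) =-67499 / 141375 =-0.48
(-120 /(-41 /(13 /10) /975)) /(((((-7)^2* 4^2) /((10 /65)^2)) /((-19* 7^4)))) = -209475 /41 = -5109.15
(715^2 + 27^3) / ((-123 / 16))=-8494528 / 123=-69061.20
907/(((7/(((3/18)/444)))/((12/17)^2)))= 1814/74851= 0.02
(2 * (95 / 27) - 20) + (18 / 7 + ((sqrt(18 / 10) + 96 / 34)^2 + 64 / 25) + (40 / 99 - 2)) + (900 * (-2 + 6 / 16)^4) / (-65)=-1479725082679 / 15381273600 + 288 * sqrt(5) / 85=-88.63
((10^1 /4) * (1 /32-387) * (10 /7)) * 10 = -221125 /16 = -13820.31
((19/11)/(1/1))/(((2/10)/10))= 950/11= 86.36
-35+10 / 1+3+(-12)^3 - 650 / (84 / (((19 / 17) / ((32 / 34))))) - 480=-1504735 / 672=-2239.19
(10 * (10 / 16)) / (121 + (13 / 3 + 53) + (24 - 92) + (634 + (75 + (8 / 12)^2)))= 225 / 29512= 0.01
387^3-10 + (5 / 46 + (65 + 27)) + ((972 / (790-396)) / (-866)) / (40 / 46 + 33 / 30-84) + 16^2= 1430306055755898779 / 24677067494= 57960941.11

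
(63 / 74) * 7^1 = 441 / 74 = 5.96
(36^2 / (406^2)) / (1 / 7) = 324 / 5887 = 0.06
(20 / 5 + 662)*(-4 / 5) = -2664 / 5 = -532.80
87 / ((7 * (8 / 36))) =783 / 14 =55.93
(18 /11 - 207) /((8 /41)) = -92619 /88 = -1052.49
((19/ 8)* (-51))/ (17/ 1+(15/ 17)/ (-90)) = -49419/ 6932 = -7.13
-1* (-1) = 1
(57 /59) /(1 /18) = 1026 /59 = 17.39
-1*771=-771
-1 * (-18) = 18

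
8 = 8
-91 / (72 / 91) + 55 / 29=-236189 / 2088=-113.12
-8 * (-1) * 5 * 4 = 160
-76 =-76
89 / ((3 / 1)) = 89 / 3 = 29.67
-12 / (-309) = 4 / 103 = 0.04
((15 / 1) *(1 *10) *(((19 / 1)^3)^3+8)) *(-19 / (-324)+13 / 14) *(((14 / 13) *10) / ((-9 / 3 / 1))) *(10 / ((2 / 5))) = -38594965563306250 / 9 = -4288329507034027.78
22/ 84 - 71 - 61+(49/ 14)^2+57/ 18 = -3257/ 28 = -116.32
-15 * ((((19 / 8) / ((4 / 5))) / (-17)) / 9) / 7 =475 / 11424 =0.04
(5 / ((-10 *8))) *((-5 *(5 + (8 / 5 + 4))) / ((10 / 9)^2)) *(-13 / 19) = -55809 / 30400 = -1.84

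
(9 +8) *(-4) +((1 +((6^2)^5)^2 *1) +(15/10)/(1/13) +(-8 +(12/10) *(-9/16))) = 146246337602516793/40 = 3656158440062919.82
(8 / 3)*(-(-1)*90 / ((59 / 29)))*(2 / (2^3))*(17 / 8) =7395 / 118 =62.67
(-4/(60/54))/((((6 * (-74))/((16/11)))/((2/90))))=8/30525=0.00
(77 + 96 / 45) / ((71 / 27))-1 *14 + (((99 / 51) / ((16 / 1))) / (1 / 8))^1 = 205957 / 12070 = 17.06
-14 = -14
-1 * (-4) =4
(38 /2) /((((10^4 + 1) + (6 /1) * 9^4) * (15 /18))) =114 /246835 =0.00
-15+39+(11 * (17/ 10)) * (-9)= -1443/ 10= -144.30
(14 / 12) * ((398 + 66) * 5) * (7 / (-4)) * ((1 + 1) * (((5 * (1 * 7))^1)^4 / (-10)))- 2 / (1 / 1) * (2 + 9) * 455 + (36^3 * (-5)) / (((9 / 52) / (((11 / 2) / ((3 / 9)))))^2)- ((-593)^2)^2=-373066768343 / 3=-124355589447.67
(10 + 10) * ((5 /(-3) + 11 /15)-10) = -656 /3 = -218.67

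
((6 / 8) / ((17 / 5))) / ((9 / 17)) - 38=-37.58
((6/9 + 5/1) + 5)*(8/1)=256/3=85.33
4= 4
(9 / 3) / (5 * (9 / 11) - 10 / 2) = -33 / 10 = -3.30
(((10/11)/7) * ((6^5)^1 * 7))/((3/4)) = 103680/11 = 9425.45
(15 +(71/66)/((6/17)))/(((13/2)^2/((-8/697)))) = -57176/11661507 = -0.00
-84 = -84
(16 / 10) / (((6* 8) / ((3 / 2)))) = 1 / 20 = 0.05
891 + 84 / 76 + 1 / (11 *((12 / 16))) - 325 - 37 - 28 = 314896 / 627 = 502.23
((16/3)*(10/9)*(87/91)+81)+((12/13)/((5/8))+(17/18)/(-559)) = 2387731/27090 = 88.14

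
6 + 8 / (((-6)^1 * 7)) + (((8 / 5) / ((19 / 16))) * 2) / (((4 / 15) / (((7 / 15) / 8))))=12766 / 1995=6.40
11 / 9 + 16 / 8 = 29 / 9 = 3.22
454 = 454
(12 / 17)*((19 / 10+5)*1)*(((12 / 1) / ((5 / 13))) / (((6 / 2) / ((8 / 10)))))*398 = 34272576 / 2125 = 16128.27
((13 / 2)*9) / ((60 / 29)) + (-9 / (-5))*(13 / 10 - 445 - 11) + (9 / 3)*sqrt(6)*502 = 2898.75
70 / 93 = 0.75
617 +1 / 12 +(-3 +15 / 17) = 125453 / 204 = 614.97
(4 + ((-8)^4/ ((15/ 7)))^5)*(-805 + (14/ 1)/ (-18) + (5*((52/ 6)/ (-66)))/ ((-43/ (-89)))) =-22193175057091768007399484164/ 1077553125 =-20595898747072695842.63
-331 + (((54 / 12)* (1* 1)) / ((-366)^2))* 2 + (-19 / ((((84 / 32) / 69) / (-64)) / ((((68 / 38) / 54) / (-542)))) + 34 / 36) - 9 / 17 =-4309654877063 / 12959841132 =-332.54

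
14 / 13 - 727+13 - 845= -20253 / 13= -1557.92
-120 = -120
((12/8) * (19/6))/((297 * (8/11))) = 0.02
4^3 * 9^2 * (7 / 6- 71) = -362016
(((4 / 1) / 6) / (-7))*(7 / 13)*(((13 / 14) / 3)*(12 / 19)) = -4 / 399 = -0.01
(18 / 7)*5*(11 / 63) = 110 / 49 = 2.24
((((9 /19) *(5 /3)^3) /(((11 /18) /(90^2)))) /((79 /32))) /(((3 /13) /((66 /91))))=388800000 /10507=37003.90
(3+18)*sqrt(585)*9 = 4571.30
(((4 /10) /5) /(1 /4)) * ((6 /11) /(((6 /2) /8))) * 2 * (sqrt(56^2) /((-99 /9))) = -14336 /3025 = -4.74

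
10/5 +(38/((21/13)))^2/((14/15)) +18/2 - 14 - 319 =278752/1029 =270.90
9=9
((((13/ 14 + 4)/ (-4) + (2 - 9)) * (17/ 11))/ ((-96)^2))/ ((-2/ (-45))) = -39185/ 1261568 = -0.03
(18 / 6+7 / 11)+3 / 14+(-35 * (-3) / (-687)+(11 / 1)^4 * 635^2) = 208196965187257 / 35266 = 5903617228.70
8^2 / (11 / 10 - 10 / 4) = -320 / 7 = -45.71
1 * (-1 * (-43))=43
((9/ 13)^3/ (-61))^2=531441/ 17960556289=0.00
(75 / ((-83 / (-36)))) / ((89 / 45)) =121500 / 7387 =16.45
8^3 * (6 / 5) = 614.40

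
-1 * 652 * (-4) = 2608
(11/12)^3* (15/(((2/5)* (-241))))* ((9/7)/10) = -6655/431872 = -0.02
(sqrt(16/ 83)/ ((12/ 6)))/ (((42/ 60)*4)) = 5*sqrt(83)/ 581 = 0.08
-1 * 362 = -362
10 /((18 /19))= 95 /9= 10.56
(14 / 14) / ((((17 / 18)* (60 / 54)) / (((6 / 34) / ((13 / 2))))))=486 / 18785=0.03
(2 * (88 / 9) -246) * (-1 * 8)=16304 / 9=1811.56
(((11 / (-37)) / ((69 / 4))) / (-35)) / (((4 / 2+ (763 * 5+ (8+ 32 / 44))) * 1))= 484 / 3760326465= 0.00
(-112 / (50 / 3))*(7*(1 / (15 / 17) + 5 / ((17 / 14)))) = -524888 / 2125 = -247.01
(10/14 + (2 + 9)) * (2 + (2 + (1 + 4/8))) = 451/7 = 64.43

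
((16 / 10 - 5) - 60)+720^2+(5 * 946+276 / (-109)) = 285069917 / 545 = 523064.07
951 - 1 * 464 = 487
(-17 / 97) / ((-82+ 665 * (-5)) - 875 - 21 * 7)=17 / 429613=0.00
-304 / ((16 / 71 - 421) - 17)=10792 / 15541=0.69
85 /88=0.97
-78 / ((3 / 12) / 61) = -19032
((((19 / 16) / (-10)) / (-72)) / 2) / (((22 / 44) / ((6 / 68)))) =19 / 130560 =0.00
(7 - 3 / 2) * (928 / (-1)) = -5104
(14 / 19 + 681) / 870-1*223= -3673237 / 16530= -222.22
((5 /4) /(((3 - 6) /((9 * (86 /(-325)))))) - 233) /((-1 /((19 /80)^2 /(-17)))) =-10888121 /14144000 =-0.77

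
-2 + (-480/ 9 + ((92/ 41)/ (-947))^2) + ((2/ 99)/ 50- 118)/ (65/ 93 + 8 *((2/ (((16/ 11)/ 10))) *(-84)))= -19706476121711819533/ 356223390785046125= -55.32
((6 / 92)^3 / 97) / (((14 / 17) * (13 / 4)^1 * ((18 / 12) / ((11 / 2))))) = 1683 / 429592436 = 0.00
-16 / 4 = -4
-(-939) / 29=939 / 29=32.38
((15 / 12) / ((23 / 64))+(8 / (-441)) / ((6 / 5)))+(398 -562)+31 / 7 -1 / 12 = -19011019 / 121716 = -156.19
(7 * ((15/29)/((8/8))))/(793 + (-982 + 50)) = -105/4031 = -0.03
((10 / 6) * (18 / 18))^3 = 125 / 27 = 4.63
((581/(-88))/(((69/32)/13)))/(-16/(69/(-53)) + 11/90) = -906360/282623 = -3.21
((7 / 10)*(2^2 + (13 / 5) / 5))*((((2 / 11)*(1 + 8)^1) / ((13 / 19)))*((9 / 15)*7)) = 2840481 / 89375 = 31.78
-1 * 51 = -51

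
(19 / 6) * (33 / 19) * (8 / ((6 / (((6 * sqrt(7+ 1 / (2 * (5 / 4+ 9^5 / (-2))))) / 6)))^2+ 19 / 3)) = 109117668 / 28460375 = 3.83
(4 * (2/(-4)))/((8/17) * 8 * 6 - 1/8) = -272/3055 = -0.09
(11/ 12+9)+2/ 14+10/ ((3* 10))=291/ 28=10.39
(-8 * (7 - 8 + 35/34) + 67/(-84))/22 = -1475/31416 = -0.05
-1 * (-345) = 345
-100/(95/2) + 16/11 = -136/209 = -0.65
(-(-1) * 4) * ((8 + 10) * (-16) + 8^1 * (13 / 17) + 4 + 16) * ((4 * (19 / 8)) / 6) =-28196 / 17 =-1658.59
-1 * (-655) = 655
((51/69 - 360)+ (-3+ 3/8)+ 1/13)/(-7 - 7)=25.84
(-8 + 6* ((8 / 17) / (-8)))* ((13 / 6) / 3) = -923 / 153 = -6.03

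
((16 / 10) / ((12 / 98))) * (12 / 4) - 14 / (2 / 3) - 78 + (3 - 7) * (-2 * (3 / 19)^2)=-59.60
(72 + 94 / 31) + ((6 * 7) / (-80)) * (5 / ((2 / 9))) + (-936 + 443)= -213171 / 496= -429.78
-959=-959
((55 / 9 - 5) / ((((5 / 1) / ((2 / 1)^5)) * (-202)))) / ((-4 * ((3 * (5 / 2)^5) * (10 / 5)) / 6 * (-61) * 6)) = -128 / 519834375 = -0.00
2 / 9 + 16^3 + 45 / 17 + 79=639214 / 153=4177.87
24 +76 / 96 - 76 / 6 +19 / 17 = 1801 / 136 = 13.24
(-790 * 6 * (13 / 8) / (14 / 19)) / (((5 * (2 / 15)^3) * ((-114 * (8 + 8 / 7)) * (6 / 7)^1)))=987.26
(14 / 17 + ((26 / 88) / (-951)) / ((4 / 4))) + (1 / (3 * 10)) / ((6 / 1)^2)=52762829 / 64021320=0.82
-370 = -370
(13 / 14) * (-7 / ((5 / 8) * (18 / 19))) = -494 / 45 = -10.98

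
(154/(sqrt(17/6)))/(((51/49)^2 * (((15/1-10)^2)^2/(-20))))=-1479016 * sqrt(102)/5527125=-2.70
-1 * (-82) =82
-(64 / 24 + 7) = -29 / 3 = -9.67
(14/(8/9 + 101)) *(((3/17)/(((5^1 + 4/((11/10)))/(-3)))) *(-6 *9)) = 96228/211565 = 0.45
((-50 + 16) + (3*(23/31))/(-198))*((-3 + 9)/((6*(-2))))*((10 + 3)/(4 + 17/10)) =4523155/116622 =38.78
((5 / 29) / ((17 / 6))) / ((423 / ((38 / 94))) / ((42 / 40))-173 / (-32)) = 127680 / 2102294477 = 0.00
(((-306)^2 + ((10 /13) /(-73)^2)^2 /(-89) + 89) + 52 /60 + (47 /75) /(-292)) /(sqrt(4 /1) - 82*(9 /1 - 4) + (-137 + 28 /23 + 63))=-949256781669228053 /4869372548843400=-194.94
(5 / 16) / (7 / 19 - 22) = -0.01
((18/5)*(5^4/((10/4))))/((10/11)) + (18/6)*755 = 3255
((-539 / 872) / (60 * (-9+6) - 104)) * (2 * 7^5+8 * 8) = 73.30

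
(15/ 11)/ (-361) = -15/ 3971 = -0.00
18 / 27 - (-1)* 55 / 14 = 193 / 42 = 4.60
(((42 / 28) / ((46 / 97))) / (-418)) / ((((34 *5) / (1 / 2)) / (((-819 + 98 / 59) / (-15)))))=-4677631 / 3857136800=-0.00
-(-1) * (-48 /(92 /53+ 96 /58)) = -18444 /1303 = -14.16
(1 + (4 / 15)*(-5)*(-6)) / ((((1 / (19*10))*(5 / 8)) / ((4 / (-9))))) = -1216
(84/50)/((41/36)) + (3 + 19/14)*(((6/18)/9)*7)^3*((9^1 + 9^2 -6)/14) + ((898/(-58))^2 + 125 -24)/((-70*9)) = 55025420264/39590222175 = 1.39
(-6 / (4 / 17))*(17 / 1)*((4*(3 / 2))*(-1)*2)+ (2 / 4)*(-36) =5184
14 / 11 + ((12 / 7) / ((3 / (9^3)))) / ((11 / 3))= 8846 / 77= 114.88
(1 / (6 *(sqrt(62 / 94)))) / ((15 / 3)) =sqrt(1457) / 930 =0.04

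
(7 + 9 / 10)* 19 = 1501 / 10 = 150.10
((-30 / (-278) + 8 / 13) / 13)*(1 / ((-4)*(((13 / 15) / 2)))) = -19605 / 610766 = -0.03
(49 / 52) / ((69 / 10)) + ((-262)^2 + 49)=123235487 / 1794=68693.14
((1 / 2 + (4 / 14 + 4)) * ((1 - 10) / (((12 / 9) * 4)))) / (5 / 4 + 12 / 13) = -23517 / 6328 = -3.72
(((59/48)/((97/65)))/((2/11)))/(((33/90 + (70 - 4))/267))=5119725/280912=18.23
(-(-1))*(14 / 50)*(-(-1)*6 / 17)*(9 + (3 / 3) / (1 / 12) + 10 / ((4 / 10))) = 1932 / 425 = 4.55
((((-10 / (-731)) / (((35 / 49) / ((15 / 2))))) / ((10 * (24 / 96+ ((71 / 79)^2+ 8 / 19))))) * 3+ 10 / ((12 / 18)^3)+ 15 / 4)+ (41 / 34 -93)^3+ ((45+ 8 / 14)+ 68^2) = -911315603618195249 / 1185428331304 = -768764.82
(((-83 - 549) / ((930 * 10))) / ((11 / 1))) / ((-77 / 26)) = 4108 / 1969275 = 0.00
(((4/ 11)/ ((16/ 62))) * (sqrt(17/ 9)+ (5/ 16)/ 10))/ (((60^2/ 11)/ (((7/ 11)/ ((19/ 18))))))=217/ 2675200+ 217 * sqrt(17)/ 250800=0.00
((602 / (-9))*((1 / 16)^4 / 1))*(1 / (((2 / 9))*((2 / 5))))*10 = -7525 / 65536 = -0.11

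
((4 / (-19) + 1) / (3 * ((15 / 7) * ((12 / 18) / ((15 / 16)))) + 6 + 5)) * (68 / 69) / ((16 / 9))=5355 / 190532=0.03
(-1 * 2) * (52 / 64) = -13 / 8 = -1.62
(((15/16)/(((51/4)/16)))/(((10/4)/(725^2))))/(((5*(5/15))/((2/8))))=630750/17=37102.94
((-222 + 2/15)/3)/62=-1664/1395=-1.19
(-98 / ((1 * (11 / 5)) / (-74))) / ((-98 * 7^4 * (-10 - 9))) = 370 / 501809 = 0.00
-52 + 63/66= -1123/22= -51.05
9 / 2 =4.50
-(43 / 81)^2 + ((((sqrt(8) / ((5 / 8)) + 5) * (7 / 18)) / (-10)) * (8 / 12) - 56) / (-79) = 56 * sqrt(2) / 53325 + 444391 / 1036638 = 0.43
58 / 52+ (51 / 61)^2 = 175535 / 96746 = 1.81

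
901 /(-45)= -901 /45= -20.02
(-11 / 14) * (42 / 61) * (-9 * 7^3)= 101871 / 61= 1670.02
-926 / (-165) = 926 / 165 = 5.61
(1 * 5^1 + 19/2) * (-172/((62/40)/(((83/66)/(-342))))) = 1035010/174933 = 5.92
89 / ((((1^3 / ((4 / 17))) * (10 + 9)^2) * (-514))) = -0.00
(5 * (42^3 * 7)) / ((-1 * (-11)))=235734.55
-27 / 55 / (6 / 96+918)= -432 / 807895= -0.00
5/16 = 0.31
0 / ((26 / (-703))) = 0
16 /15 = 1.07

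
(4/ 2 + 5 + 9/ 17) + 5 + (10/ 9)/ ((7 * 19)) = 255131/ 20349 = 12.54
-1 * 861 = -861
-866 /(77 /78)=-67548 /77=-877.25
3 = 3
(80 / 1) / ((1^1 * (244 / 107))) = 2140 / 61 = 35.08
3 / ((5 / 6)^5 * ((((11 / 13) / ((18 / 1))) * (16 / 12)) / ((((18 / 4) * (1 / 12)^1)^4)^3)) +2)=135984591639 / 147730157194426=0.00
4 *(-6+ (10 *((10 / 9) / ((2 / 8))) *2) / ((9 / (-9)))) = -3416 / 9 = -379.56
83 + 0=83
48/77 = 0.62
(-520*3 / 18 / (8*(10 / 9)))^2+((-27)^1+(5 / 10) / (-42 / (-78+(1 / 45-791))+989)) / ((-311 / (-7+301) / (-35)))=-76813237165737 / 96225256048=-798.26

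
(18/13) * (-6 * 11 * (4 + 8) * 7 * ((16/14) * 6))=-684288/13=-52637.54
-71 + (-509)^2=259010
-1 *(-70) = 70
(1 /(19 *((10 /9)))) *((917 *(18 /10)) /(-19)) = -74277 /18050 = -4.12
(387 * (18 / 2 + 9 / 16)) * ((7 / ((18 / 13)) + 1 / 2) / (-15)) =-10965 / 8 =-1370.62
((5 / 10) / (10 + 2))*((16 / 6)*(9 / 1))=1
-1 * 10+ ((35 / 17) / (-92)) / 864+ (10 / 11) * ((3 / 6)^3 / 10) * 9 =-147122737 / 14864256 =-9.90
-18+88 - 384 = -314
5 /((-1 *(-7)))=5 /7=0.71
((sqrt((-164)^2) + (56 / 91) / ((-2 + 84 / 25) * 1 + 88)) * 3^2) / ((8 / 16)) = 2952.12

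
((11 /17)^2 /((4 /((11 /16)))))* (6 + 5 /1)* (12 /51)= 14641 /78608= 0.19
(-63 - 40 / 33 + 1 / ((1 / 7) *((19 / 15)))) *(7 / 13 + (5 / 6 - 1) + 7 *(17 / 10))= -88052828 / 122265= -720.18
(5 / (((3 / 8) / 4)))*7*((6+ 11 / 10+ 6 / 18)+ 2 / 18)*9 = 76048 / 3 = 25349.33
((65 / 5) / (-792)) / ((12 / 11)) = -13 / 864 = -0.02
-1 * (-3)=3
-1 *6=-6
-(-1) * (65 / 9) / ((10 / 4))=26 / 9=2.89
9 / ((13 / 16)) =144 / 13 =11.08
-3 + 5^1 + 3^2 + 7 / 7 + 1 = 13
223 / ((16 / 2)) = 223 / 8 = 27.88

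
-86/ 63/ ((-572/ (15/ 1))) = 215/ 6006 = 0.04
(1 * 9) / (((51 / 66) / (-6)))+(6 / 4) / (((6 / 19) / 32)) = 1396 / 17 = 82.12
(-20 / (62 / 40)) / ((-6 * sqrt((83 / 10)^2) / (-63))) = -16.32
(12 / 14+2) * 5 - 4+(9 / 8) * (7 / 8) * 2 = 2745 / 224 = 12.25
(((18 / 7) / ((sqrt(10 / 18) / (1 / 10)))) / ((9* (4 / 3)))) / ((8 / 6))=27* sqrt(5) / 2800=0.02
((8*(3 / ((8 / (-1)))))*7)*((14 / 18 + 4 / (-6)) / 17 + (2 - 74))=77105 / 51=1511.86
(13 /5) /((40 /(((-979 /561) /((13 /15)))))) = -0.13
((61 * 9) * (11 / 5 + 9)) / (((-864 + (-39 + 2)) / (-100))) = 614880 / 901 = 682.44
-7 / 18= -0.39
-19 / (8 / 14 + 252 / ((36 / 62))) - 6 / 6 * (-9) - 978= -2947831 / 3042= -969.04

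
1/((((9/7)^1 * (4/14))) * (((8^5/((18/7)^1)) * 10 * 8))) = 7/2621440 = 0.00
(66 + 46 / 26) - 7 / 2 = 1671 / 26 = 64.27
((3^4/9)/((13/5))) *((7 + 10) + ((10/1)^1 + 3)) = 1350/13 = 103.85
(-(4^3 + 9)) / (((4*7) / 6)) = -219 / 14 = -15.64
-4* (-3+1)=8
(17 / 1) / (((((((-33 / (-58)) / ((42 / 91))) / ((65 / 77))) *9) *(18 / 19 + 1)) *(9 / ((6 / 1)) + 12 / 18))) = 374680 / 1222221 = 0.31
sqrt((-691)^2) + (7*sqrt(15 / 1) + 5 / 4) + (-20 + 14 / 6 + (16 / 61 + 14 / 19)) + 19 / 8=7*sqrt(15) + 18858065 / 27816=705.07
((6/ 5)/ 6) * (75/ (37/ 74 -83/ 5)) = -150/ 161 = -0.93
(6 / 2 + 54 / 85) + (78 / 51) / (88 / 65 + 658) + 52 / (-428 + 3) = 32014622 / 9107325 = 3.52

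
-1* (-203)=203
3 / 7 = 0.43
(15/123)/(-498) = -5/20418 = -0.00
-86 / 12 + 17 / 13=-457 / 78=-5.86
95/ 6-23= -43/ 6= -7.17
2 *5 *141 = 1410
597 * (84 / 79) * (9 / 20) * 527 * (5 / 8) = 94087.01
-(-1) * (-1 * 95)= -95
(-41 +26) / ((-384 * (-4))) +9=4603 / 512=8.99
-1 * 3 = -3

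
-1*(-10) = 10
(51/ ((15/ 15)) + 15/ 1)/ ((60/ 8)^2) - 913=-68387/ 75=-911.83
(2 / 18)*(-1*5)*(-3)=5 / 3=1.67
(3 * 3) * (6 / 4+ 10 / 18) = 37 / 2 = 18.50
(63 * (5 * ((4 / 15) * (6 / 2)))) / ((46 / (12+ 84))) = 12096 / 23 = 525.91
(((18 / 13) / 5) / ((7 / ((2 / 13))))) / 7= 36 / 41405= 0.00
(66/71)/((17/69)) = 4554/1207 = 3.77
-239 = -239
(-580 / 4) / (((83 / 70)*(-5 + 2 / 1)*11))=3.71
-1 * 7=-7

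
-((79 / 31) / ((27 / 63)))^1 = -553 / 93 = -5.95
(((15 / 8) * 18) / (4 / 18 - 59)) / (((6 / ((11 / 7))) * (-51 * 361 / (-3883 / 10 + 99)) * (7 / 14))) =-859221 / 181802488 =-0.00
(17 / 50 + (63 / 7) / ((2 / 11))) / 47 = 1246 / 1175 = 1.06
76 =76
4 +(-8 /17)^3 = 19140 /4913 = 3.90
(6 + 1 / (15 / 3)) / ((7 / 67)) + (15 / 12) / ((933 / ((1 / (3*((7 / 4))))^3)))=2563764043 / 43202565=59.34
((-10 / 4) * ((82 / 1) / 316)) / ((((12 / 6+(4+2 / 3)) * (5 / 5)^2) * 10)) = -0.01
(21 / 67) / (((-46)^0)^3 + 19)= 21 / 1340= 0.02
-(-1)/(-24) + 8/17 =175/408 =0.43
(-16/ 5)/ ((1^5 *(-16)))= 1/ 5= 0.20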